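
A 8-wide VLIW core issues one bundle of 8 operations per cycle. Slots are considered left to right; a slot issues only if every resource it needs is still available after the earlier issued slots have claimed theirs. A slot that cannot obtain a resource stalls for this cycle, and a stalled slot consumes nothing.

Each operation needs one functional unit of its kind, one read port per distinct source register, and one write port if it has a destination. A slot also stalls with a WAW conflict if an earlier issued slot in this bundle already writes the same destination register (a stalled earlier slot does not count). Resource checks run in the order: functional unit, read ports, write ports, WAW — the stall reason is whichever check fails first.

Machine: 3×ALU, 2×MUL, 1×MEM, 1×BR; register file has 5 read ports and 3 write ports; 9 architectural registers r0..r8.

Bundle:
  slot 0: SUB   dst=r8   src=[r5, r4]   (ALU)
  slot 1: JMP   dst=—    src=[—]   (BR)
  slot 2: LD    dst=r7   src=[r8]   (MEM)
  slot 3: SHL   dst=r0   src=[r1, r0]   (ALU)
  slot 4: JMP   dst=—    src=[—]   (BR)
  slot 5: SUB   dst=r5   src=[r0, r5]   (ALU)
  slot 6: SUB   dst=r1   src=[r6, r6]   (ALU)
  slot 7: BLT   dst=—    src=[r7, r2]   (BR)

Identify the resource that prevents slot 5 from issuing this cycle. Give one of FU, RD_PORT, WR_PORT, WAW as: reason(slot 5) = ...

slot 0 (ALU): ISSUE — free A2,Mu2,Ld1,B1 rp3 wp2
slot 1 (BR): ISSUE — free A2,Mu2,Ld1,B0 rp3 wp2
slot 2 (MEM): ISSUE — free A2,Mu2,Ld0,B0 rp2 wp1
slot 3 (ALU): ISSUE — free A1,Mu2,Ld0,B0 rp0 wp0
slot 4 (BR): stall FU — free A1,Mu2,Ld0,B0 rp0 wp0
slot 5 (ALU): stall RD_PORT — free A1,Mu2,Ld0,B0 rp0 wp0
slot 6 (ALU): stall RD_PORT — free A1,Mu2,Ld0,B0 rp0 wp0
slot 7 (BR): stall FU — free A1,Mu2,Ld0,B0 rp0 wp0

reason(slot 5) = RD_PORT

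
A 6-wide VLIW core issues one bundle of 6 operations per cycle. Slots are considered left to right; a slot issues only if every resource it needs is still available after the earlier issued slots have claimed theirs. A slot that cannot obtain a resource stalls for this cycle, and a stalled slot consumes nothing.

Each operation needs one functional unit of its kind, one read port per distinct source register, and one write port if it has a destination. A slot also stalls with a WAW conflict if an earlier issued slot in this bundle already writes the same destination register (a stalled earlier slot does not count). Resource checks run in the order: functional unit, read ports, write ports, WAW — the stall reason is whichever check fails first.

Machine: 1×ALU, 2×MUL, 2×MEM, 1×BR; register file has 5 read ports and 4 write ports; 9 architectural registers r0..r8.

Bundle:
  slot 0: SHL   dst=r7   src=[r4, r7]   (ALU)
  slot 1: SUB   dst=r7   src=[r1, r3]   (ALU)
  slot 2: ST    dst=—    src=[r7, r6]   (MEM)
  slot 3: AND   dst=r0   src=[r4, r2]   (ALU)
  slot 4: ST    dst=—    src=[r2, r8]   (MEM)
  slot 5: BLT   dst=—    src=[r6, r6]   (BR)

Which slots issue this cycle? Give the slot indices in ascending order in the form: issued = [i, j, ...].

issued = [0, 2, 5]

  0. ALU→r7 ⇒ go  {0A/2Mu/2Ld/1B | 3r 3w}
  1. ALU→r7 ⇒ no(FU)  {0A/2Mu/2Ld/1B | 3r 3w}
  2. MEM ⇒ go  {0A/2Mu/1Ld/1B | 1r 3w}
  3. ALU→r0 ⇒ no(FU)  {0A/2Mu/1Ld/1B | 1r 3w}
  4. MEM ⇒ no(RD_PORT)  {0A/2Mu/1Ld/1B | 1r 3w}
  5. BR ⇒ go  {0A/2Mu/1Ld/0B | 0r 3w}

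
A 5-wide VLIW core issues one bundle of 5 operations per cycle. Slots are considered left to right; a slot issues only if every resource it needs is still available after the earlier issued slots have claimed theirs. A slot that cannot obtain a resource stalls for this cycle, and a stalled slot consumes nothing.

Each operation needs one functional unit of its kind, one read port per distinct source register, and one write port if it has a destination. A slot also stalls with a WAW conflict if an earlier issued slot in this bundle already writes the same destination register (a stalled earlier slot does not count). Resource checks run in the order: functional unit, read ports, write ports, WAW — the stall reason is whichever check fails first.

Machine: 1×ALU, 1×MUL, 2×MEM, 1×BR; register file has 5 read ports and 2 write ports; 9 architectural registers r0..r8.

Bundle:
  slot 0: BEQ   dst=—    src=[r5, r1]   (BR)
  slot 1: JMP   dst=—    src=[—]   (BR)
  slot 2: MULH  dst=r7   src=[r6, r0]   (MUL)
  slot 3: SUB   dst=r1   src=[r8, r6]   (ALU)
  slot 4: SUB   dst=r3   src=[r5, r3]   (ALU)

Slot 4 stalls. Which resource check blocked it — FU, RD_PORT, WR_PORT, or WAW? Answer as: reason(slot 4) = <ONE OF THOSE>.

slot 0 (BR): ISSUE — free A1,Mu1,Ld2,B0 rp3 wp2
slot 1 (BR): stall FU — free A1,Mu1,Ld2,B0 rp3 wp2
slot 2 (MUL): ISSUE — free A1,Mu0,Ld2,B0 rp1 wp1
slot 3 (ALU): stall RD_PORT — free A1,Mu0,Ld2,B0 rp1 wp1
slot 4 (ALU): stall RD_PORT — free A1,Mu0,Ld2,B0 rp1 wp1

reason(slot 4) = RD_PORT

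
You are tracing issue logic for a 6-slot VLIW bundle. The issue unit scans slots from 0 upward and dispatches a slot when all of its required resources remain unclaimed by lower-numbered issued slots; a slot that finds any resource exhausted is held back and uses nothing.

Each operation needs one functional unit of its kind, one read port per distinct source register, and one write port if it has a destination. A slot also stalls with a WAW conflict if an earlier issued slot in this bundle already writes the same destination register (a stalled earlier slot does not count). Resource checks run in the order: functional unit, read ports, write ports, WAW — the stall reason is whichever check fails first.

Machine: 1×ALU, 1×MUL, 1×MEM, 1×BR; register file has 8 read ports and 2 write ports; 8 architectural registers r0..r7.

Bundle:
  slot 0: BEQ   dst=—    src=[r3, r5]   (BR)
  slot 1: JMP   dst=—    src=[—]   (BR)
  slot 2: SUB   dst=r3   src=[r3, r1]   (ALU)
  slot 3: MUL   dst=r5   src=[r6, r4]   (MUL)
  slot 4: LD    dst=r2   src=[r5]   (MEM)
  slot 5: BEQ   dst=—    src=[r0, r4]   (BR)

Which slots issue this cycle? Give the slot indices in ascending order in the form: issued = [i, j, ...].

#0 BR src=r3,r5 dispatched  <A:1 Mu:1 Ld:1 B:0 rd:6 wr:2>
#1 BR src=- held:FU  <A:1 Mu:1 Ld:1 B:0 rd:6 wr:2>
#2 ALU src=r3,r1 dispatched  <A:0 Mu:1 Ld:1 B:0 rd:4 wr:1>
#3 MUL src=r6,r4 dispatched  <A:0 Mu:0 Ld:1 B:0 rd:2 wr:0>
#4 MEM src=r5 held:WR_PORT  <A:0 Mu:0 Ld:1 B:0 rd:2 wr:0>
#5 BR src=r0,r4 held:FU  <A:0 Mu:0 Ld:1 B:0 rd:2 wr:0>

issued = [0, 2, 3]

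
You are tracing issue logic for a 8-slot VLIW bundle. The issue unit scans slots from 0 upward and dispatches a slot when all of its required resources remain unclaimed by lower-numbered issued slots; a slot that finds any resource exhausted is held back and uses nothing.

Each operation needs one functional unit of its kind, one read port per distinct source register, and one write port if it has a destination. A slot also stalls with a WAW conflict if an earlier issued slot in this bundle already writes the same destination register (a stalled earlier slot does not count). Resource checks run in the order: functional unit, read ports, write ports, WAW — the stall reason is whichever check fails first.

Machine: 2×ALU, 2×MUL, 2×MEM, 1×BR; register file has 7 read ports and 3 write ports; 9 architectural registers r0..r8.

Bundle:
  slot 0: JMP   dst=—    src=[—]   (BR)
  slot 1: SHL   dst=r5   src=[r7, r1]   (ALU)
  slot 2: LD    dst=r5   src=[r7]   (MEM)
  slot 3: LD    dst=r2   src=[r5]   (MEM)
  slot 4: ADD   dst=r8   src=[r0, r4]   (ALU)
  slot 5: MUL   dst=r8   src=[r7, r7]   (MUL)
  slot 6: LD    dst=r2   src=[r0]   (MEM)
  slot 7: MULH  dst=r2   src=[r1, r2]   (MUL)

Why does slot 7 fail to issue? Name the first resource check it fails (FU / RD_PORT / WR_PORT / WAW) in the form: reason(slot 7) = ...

#0 BR src=- dispatched  <A:2 Mu:2 Ld:2 B:0 rd:7 wr:3>
#1 ALU src=r7,r1 dispatched  <A:1 Mu:2 Ld:2 B:0 rd:5 wr:2>
#2 MEM src=r7 held:WAW  <A:1 Mu:2 Ld:2 B:0 rd:5 wr:2>
#3 MEM src=r5 dispatched  <A:1 Mu:2 Ld:1 B:0 rd:4 wr:1>
#4 ALU src=r0,r4 dispatched  <A:0 Mu:2 Ld:1 B:0 rd:2 wr:0>
#5 MUL src=r7,r7 held:WR_PORT  <A:0 Mu:2 Ld:1 B:0 rd:2 wr:0>
#6 MEM src=r0 held:WR_PORT  <A:0 Mu:2 Ld:1 B:0 rd:2 wr:0>
#7 MUL src=r1,r2 held:WR_PORT  <A:0 Mu:2 Ld:1 B:0 rd:2 wr:0>

reason(slot 7) = WR_PORT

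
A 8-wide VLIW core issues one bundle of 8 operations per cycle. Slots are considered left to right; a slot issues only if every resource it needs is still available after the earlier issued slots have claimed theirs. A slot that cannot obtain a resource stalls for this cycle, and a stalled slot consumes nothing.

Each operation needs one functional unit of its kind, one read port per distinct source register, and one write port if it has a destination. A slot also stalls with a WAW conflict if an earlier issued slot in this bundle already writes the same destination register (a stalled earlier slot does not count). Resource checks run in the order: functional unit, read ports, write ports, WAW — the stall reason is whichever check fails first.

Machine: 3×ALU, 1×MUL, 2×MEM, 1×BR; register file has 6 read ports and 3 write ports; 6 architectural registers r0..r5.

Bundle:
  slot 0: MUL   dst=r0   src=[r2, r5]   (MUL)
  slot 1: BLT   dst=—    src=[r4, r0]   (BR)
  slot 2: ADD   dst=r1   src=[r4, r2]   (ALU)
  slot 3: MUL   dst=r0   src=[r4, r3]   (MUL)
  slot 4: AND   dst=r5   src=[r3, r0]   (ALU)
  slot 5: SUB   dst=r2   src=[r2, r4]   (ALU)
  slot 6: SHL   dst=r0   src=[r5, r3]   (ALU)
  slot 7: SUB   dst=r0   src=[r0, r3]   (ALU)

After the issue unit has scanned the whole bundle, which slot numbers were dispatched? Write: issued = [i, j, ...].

issued = [0, 1, 2]

  0. MUL→r0 ⇒ go  {3A/0Mu/2Ld/1B | 4r 2w}
  1. BR ⇒ go  {3A/0Mu/2Ld/0B | 2r 2w}
  2. ALU→r1 ⇒ go  {2A/0Mu/2Ld/0B | 0r 1w}
  3. MUL→r0 ⇒ no(FU)  {2A/0Mu/2Ld/0B | 0r 1w}
  4. ALU→r5 ⇒ no(RD_PORT)  {2A/0Mu/2Ld/0B | 0r 1w}
  5. ALU→r2 ⇒ no(RD_PORT)  {2A/0Mu/2Ld/0B | 0r 1w}
  6. ALU→r0 ⇒ no(RD_PORT)  {2A/0Mu/2Ld/0B | 0r 1w}
  7. ALU→r0 ⇒ no(RD_PORT)  {2A/0Mu/2Ld/0B | 0r 1w}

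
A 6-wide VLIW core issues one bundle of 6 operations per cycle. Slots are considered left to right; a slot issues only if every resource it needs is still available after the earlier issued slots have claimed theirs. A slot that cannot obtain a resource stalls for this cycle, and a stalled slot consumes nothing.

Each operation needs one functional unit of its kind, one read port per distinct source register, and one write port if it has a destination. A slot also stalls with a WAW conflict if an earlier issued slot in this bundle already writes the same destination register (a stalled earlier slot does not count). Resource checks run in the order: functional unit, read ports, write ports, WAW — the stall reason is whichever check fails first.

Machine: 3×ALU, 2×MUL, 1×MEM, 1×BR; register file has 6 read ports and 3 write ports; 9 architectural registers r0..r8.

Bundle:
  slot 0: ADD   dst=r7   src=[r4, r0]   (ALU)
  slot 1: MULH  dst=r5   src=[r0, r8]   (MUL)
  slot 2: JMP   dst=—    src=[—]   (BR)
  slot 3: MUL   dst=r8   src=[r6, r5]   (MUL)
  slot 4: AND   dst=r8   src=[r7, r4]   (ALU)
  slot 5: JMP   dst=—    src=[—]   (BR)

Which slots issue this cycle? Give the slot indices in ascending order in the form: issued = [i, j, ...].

  0. ALU→r7 ⇒ go  {2A/2Mu/1Ld/1B | 4r 2w}
  1. MUL→r5 ⇒ go  {2A/1Mu/1Ld/1B | 2r 1w}
  2. BR ⇒ go  {2A/1Mu/1Ld/0B | 2r 1w}
  3. MUL→r8 ⇒ go  {2A/0Mu/1Ld/0B | 0r 0w}
  4. ALU→r8 ⇒ no(RD_PORT)  {2A/0Mu/1Ld/0B | 0r 0w}
  5. BR ⇒ no(FU)  {2A/0Mu/1Ld/0B | 0r 0w}

issued = [0, 1, 2, 3]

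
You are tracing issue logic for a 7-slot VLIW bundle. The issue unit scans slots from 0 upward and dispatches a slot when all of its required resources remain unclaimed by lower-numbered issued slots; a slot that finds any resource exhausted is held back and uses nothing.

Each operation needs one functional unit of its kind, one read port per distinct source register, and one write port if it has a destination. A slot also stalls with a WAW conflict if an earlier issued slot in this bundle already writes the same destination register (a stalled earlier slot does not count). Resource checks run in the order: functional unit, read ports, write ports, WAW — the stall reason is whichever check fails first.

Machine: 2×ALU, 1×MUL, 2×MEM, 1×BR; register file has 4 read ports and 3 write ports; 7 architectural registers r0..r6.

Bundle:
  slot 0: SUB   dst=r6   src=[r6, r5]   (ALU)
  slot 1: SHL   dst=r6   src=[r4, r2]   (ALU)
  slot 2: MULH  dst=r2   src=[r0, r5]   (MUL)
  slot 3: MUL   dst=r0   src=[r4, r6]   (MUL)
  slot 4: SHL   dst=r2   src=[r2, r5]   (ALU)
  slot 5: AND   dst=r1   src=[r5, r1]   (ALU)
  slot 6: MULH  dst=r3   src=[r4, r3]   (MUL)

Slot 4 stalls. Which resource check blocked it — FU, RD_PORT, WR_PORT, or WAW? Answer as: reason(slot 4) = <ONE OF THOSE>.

reason(slot 4) = RD_PORT

[0] ALU needs rd=2 wr=1: ok; after: ALU=1 MUL=1 MEM=2 BR=1, R=2, W=2
[1] ALU needs rd=2 wr=1: WAW; after: ALU=1 MUL=1 MEM=2 BR=1, R=2, W=2
[2] MUL needs rd=2 wr=1: ok; after: ALU=1 MUL=0 MEM=2 BR=1, R=0, W=1
[3] MUL needs rd=2 wr=1: FU; after: ALU=1 MUL=0 MEM=2 BR=1, R=0, W=1
[4] ALU needs rd=2 wr=1: RD_PORT; after: ALU=1 MUL=0 MEM=2 BR=1, R=0, W=1
[5] ALU needs rd=2 wr=1: RD_PORT; after: ALU=1 MUL=0 MEM=2 BR=1, R=0, W=1
[6] MUL needs rd=2 wr=1: FU; after: ALU=1 MUL=0 MEM=2 BR=1, R=0, W=1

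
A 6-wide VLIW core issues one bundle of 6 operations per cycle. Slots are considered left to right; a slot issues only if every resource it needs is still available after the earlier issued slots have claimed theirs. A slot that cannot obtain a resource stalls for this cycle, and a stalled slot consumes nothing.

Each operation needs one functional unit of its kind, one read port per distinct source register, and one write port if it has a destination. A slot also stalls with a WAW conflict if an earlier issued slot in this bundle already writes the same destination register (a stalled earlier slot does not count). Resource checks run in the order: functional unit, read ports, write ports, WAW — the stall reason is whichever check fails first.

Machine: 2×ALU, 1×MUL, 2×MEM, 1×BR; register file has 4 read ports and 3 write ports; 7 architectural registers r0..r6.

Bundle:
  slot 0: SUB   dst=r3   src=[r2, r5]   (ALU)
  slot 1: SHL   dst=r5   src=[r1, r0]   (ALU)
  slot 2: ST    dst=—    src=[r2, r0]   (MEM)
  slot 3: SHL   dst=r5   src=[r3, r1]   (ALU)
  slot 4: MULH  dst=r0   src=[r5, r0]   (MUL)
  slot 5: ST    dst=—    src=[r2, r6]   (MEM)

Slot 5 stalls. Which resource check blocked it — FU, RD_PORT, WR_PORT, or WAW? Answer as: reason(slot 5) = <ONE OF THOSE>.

slot 0 (ALU): ISSUE — free A1,Mu1,Ld2,B1 rp2 wp2
slot 1 (ALU): ISSUE — free A0,Mu1,Ld2,B1 rp0 wp1
slot 2 (MEM): stall RD_PORT — free A0,Mu1,Ld2,B1 rp0 wp1
slot 3 (ALU): stall FU — free A0,Mu1,Ld2,B1 rp0 wp1
slot 4 (MUL): stall RD_PORT — free A0,Mu1,Ld2,B1 rp0 wp1
slot 5 (MEM): stall RD_PORT — free A0,Mu1,Ld2,B1 rp0 wp1

reason(slot 5) = RD_PORT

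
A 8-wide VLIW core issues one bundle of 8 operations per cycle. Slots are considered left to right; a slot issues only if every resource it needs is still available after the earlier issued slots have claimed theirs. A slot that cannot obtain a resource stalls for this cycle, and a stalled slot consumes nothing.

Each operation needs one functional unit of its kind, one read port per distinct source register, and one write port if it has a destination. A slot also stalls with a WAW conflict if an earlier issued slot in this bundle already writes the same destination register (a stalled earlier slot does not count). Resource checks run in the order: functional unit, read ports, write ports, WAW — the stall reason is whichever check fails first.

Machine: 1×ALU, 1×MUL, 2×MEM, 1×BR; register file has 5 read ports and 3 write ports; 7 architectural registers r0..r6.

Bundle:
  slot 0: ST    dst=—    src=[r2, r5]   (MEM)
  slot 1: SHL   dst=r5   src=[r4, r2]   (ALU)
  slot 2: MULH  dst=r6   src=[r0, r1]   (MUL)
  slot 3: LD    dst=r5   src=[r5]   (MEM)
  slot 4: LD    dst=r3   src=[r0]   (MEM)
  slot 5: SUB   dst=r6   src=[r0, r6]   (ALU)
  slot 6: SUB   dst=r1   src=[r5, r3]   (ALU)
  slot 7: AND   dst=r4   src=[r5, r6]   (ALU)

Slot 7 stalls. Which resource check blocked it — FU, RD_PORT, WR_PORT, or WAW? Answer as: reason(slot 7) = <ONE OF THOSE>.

#0 MEM src=r2,r5 dispatched  <A:1 Mu:1 Ld:1 B:1 rd:3 wr:3>
#1 ALU src=r4,r2 dispatched  <A:0 Mu:1 Ld:1 B:1 rd:1 wr:2>
#2 MUL src=r0,r1 held:RD_PORT  <A:0 Mu:1 Ld:1 B:1 rd:1 wr:2>
#3 MEM src=r5 held:WAW  <A:0 Mu:1 Ld:1 B:1 rd:1 wr:2>
#4 MEM src=r0 dispatched  <A:0 Mu:1 Ld:0 B:1 rd:0 wr:1>
#5 ALU src=r0,r6 held:FU  <A:0 Mu:1 Ld:0 B:1 rd:0 wr:1>
#6 ALU src=r5,r3 held:FU  <A:0 Mu:1 Ld:0 B:1 rd:0 wr:1>
#7 ALU src=r5,r6 held:FU  <A:0 Mu:1 Ld:0 B:1 rd:0 wr:1>

reason(slot 7) = FU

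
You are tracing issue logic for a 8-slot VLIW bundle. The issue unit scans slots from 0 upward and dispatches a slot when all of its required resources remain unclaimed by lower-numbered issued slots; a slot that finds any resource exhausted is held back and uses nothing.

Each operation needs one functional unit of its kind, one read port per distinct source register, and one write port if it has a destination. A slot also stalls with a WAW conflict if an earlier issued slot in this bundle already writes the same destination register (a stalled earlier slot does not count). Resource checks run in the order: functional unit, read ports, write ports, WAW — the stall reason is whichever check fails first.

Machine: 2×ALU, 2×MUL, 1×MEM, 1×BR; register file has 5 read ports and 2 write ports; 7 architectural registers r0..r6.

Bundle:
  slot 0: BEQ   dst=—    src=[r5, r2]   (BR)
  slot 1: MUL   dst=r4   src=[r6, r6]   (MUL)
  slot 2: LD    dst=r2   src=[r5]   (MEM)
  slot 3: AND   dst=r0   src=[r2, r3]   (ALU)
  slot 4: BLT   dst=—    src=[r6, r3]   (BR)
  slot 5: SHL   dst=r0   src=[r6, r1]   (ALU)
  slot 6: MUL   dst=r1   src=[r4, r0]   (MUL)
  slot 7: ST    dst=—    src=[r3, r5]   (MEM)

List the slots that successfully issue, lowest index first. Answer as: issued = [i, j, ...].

issued = [0, 1, 2]

slot 0 (BR): ISSUE — free A2,Mu2,Ld1,B0 rp3 wp2
slot 1 (MUL): ISSUE — free A2,Mu1,Ld1,B0 rp2 wp1
slot 2 (MEM): ISSUE — free A2,Mu1,Ld0,B0 rp1 wp0
slot 3 (ALU): stall RD_PORT — free A2,Mu1,Ld0,B0 rp1 wp0
slot 4 (BR): stall FU — free A2,Mu1,Ld0,B0 rp1 wp0
slot 5 (ALU): stall RD_PORT — free A2,Mu1,Ld0,B0 rp1 wp0
slot 6 (MUL): stall RD_PORT — free A2,Mu1,Ld0,B0 rp1 wp0
slot 7 (MEM): stall FU — free A2,Mu1,Ld0,B0 rp1 wp0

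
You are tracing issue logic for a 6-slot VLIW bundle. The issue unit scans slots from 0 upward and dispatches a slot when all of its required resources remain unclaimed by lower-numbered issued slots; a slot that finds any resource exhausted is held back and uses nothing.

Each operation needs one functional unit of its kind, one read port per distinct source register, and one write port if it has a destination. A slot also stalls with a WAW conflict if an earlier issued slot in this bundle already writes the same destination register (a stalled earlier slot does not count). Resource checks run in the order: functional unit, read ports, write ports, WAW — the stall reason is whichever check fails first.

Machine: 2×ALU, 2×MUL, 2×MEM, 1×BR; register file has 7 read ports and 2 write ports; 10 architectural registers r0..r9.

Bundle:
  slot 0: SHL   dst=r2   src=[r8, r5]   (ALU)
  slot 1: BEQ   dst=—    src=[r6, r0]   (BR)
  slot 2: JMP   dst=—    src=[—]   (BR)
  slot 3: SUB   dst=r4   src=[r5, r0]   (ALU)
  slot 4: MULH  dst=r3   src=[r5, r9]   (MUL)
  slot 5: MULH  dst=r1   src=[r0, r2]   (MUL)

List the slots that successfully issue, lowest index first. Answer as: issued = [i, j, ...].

slot 0 (ALU): ISSUE — free A1,Mu2,Ld2,B1 rp5 wp1
slot 1 (BR): ISSUE — free A1,Mu2,Ld2,B0 rp3 wp1
slot 2 (BR): stall FU — free A1,Mu2,Ld2,B0 rp3 wp1
slot 3 (ALU): ISSUE — free A0,Mu2,Ld2,B0 rp1 wp0
slot 4 (MUL): stall RD_PORT — free A0,Mu2,Ld2,B0 rp1 wp0
slot 5 (MUL): stall RD_PORT — free A0,Mu2,Ld2,B0 rp1 wp0

issued = [0, 1, 3]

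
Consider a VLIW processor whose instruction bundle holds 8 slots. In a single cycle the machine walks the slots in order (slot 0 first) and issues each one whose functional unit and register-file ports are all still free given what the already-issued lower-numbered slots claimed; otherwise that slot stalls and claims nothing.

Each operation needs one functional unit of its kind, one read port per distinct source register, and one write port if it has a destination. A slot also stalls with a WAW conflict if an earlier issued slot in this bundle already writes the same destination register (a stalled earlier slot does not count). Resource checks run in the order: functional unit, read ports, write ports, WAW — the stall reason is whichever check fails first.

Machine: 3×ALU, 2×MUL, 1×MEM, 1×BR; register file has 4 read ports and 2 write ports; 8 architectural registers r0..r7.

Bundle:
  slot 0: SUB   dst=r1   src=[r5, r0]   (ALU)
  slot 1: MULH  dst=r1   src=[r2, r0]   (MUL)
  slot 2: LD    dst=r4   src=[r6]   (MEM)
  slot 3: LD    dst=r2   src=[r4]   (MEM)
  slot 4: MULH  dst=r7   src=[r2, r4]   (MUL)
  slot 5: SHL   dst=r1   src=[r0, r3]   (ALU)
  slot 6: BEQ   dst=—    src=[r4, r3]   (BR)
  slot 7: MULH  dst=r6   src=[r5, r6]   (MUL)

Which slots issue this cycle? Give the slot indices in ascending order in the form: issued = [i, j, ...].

slot 0 (ALU): ISSUE — free A2,Mu2,Ld1,B1 rp2 wp1
slot 1 (MUL): stall WAW — free A2,Mu2,Ld1,B1 rp2 wp1
slot 2 (MEM): ISSUE — free A2,Mu2,Ld0,B1 rp1 wp0
slot 3 (MEM): stall FU — free A2,Mu2,Ld0,B1 rp1 wp0
slot 4 (MUL): stall RD_PORT — free A2,Mu2,Ld0,B1 rp1 wp0
slot 5 (ALU): stall RD_PORT — free A2,Mu2,Ld0,B1 rp1 wp0
slot 6 (BR): stall RD_PORT — free A2,Mu2,Ld0,B1 rp1 wp0
slot 7 (MUL): stall RD_PORT — free A2,Mu2,Ld0,B1 rp1 wp0

issued = [0, 2]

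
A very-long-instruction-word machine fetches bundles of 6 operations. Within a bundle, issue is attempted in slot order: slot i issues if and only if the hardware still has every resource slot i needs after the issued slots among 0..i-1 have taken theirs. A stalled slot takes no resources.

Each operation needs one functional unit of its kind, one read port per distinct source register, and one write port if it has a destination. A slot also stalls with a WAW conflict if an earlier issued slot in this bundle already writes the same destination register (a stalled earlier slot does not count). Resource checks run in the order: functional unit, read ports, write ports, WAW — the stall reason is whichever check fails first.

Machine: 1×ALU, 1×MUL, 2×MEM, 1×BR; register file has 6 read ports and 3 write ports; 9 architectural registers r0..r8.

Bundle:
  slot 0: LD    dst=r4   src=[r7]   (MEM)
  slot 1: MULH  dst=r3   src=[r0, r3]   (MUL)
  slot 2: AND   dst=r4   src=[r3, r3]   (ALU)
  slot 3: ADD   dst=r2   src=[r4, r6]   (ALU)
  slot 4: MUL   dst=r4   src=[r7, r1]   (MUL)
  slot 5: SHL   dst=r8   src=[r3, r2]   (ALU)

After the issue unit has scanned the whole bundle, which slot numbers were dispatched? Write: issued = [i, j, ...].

  0. MEM→r4 ⇒ go  {1A/1Mu/1Ld/1B | 5r 2w}
  1. MUL→r3 ⇒ go  {1A/0Mu/1Ld/1B | 3r 1w}
  2. ALU→r4 ⇒ no(WAW)  {1A/0Mu/1Ld/1B | 3r 1w}
  3. ALU→r2 ⇒ go  {0A/0Mu/1Ld/1B | 1r 0w}
  4. MUL→r4 ⇒ no(FU)  {0A/0Mu/1Ld/1B | 1r 0w}
  5. ALU→r8 ⇒ no(FU)  {0A/0Mu/1Ld/1B | 1r 0w}

issued = [0, 1, 3]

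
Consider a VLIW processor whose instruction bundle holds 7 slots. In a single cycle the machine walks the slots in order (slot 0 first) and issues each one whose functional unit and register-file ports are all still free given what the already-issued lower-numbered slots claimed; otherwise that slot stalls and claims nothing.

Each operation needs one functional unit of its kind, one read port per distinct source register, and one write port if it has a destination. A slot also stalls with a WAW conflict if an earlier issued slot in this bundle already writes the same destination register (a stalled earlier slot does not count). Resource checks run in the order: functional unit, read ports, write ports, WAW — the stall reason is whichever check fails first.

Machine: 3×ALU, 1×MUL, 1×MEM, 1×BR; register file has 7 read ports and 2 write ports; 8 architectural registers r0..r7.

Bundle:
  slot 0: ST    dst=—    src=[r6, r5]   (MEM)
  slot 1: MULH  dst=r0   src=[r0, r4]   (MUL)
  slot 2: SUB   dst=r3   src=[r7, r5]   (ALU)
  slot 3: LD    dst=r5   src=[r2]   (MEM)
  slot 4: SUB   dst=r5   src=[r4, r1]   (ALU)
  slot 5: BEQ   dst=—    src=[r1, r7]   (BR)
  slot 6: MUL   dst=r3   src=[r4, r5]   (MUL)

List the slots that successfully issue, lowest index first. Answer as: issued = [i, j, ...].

(0) want 1×MEM +2rd +0wr — yes → AL3|MU1|ME0|BR1|rd5|wr2
(1) want 1×MUL +2rd +1wr — yes → AL3|MU0|ME0|BR1|rd3|wr1
(2) want 1×ALU +2rd +1wr — yes → AL2|MU0|ME0|BR1|rd1|wr0
(3) want 1×MEM +1rd +1wr — FU → AL2|MU0|ME0|BR1|rd1|wr0
(4) want 1×ALU +2rd +1wr — RD_PORT → AL2|MU0|ME0|BR1|rd1|wr0
(5) want 1×BR +2rd +0wr — RD_PORT → AL2|MU0|ME0|BR1|rd1|wr0
(6) want 1×MUL +2rd +1wr — FU → AL2|MU0|ME0|BR1|rd1|wr0

issued = [0, 1, 2]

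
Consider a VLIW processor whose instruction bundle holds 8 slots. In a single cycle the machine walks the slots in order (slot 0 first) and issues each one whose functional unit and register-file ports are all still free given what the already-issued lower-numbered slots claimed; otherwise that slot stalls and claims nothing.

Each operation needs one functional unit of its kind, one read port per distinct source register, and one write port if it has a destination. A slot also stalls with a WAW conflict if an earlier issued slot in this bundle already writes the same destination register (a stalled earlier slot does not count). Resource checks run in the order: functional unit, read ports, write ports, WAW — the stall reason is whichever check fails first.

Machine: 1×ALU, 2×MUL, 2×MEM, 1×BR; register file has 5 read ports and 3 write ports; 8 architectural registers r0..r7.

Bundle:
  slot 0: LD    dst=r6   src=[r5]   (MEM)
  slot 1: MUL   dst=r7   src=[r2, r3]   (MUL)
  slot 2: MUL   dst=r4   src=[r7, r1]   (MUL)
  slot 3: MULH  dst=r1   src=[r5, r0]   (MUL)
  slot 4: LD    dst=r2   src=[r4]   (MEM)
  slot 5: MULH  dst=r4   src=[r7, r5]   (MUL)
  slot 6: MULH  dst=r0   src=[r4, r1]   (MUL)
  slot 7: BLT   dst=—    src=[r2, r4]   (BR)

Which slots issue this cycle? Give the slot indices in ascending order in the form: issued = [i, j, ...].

issued = [0, 1, 2]

slot 0 (MEM): ISSUE — free A1,Mu2,Ld1,B1 rp4 wp2
slot 1 (MUL): ISSUE — free A1,Mu1,Ld1,B1 rp2 wp1
slot 2 (MUL): ISSUE — free A1,Mu0,Ld1,B1 rp0 wp0
slot 3 (MUL): stall FU — free A1,Mu0,Ld1,B1 rp0 wp0
slot 4 (MEM): stall RD_PORT — free A1,Mu0,Ld1,B1 rp0 wp0
slot 5 (MUL): stall FU — free A1,Mu0,Ld1,B1 rp0 wp0
slot 6 (MUL): stall FU — free A1,Mu0,Ld1,B1 rp0 wp0
slot 7 (BR): stall RD_PORT — free A1,Mu0,Ld1,B1 rp0 wp0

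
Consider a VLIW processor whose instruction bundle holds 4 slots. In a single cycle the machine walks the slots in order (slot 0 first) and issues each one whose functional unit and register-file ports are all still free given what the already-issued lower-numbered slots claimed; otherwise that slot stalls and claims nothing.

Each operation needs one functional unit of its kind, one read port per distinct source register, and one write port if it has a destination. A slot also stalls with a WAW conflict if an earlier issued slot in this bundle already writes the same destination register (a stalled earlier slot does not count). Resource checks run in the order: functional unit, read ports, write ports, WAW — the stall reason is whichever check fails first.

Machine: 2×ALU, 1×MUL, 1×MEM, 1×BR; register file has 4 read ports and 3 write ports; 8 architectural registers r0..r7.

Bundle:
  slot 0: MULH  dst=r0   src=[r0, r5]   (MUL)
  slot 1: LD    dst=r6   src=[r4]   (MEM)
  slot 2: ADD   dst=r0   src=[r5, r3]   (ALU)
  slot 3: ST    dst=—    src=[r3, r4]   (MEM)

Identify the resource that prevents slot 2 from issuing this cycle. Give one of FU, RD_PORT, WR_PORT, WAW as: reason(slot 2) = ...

#0 MUL src=r0,r5 dispatched  <A:2 Mu:0 Ld:1 B:1 rd:2 wr:2>
#1 MEM src=r4 dispatched  <A:2 Mu:0 Ld:0 B:1 rd:1 wr:1>
#2 ALU src=r5,r3 held:RD_PORT  <A:2 Mu:0 Ld:0 B:1 rd:1 wr:1>
#3 MEM src=r3,r4 held:FU  <A:2 Mu:0 Ld:0 B:1 rd:1 wr:1>

reason(slot 2) = RD_PORT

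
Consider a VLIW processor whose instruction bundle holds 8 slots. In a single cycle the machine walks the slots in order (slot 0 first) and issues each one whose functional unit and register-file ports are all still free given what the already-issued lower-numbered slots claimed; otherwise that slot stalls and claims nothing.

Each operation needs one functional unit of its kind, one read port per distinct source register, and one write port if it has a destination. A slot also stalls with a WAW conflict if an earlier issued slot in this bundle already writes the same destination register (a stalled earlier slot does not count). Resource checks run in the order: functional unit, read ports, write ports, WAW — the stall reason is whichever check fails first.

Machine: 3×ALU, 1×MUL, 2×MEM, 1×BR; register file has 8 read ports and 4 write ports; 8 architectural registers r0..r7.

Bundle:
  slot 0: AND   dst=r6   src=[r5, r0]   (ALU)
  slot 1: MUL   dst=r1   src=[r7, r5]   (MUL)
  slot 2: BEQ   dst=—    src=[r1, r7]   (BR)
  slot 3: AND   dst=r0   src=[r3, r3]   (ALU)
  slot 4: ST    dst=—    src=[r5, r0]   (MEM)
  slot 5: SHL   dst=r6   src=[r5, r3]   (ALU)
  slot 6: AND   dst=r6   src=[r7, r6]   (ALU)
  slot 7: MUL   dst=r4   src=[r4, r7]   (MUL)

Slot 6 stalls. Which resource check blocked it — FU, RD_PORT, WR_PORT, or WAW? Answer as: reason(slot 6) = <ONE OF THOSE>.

reason(slot 6) = RD_PORT

  0. ALU→r6 ⇒ go  {2A/1Mu/2Ld/1B | 6r 3w}
  1. MUL→r1 ⇒ go  {2A/0Mu/2Ld/1B | 4r 2w}
  2. BR ⇒ go  {2A/0Mu/2Ld/0B | 2r 2w}
  3. ALU→r0 ⇒ go  {1A/0Mu/2Ld/0B | 1r 1w}
  4. MEM ⇒ no(RD_PORT)  {1A/0Mu/2Ld/0B | 1r 1w}
  5. ALU→r6 ⇒ no(RD_PORT)  {1A/0Mu/2Ld/0B | 1r 1w}
  6. ALU→r6 ⇒ no(RD_PORT)  {1A/0Mu/2Ld/0B | 1r 1w}
  7. MUL→r4 ⇒ no(FU)  {1A/0Mu/2Ld/0B | 1r 1w}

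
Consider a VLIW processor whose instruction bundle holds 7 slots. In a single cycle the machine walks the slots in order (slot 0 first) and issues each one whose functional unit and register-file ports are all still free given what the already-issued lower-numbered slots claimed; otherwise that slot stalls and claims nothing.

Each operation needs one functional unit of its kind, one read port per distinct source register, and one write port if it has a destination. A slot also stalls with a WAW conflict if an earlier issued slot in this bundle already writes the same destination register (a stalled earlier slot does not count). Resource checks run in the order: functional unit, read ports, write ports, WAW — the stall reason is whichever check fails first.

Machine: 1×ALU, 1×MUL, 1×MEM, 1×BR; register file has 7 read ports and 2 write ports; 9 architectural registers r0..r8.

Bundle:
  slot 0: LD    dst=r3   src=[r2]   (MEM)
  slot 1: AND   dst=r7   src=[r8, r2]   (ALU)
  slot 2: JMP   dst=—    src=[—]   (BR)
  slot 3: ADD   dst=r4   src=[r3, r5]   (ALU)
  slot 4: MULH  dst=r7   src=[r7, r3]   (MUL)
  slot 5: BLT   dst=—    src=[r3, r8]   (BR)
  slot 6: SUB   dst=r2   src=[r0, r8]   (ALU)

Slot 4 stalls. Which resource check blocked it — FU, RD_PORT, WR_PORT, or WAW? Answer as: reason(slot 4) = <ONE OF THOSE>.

reason(slot 4) = WR_PORT

  0. MEM→r3 ⇒ go  {1A/1Mu/0Ld/1B | 6r 1w}
  1. ALU→r7 ⇒ go  {0A/1Mu/0Ld/1B | 4r 0w}
  2. BR ⇒ go  {0A/1Mu/0Ld/0B | 4r 0w}
  3. ALU→r4 ⇒ no(FU)  {0A/1Mu/0Ld/0B | 4r 0w}
  4. MUL→r7 ⇒ no(WR_PORT)  {0A/1Mu/0Ld/0B | 4r 0w}
  5. BR ⇒ no(FU)  {0A/1Mu/0Ld/0B | 4r 0w}
  6. ALU→r2 ⇒ no(FU)  {0A/1Mu/0Ld/0B | 4r 0w}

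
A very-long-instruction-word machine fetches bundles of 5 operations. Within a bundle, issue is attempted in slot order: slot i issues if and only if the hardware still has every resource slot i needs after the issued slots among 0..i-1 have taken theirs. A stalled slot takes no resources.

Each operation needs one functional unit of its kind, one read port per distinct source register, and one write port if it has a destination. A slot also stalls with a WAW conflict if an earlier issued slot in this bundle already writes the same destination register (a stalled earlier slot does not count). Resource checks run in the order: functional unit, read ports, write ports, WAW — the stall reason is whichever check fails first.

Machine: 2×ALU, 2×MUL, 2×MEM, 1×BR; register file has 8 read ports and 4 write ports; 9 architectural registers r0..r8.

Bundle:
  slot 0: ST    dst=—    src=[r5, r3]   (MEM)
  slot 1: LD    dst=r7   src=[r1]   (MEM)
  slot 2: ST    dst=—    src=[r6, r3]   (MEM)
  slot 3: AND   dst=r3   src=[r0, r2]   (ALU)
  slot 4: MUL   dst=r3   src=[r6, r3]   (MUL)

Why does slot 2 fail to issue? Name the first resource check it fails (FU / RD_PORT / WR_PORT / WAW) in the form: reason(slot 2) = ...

(0) want 1×MEM +2rd +0wr — yes → AL2|MU2|ME1|BR1|rd6|wr4
(1) want 1×MEM +1rd +1wr — yes → AL2|MU2|ME0|BR1|rd5|wr3
(2) want 1×MEM +2rd +0wr — FU → AL2|MU2|ME0|BR1|rd5|wr3
(3) want 1×ALU +2rd +1wr — yes → AL1|MU2|ME0|BR1|rd3|wr2
(4) want 1×MUL +2rd +1wr — WAW → AL1|MU2|ME0|BR1|rd3|wr2

reason(slot 2) = FU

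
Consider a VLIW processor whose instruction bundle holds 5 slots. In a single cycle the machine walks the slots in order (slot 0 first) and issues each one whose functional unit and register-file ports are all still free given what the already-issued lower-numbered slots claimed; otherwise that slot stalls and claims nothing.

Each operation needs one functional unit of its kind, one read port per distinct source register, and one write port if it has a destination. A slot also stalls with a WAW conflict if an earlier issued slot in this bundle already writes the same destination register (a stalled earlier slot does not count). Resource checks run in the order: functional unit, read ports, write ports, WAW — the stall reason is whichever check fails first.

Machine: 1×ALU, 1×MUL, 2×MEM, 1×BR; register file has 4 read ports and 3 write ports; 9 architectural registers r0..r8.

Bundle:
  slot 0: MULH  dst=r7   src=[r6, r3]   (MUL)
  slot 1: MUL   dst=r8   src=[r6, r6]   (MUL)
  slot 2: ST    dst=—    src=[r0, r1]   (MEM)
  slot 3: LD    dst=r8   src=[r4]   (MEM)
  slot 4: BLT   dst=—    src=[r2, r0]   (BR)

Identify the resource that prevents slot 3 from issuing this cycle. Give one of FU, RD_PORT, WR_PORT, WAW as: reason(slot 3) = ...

reason(slot 3) = RD_PORT

slot 0 (MUL): ISSUE — free A1,Mu0,Ld2,B1 rp2 wp2
slot 1 (MUL): stall FU — free A1,Mu0,Ld2,B1 rp2 wp2
slot 2 (MEM): ISSUE — free A1,Mu0,Ld1,B1 rp0 wp2
slot 3 (MEM): stall RD_PORT — free A1,Mu0,Ld1,B1 rp0 wp2
slot 4 (BR): stall RD_PORT — free A1,Mu0,Ld1,B1 rp0 wp2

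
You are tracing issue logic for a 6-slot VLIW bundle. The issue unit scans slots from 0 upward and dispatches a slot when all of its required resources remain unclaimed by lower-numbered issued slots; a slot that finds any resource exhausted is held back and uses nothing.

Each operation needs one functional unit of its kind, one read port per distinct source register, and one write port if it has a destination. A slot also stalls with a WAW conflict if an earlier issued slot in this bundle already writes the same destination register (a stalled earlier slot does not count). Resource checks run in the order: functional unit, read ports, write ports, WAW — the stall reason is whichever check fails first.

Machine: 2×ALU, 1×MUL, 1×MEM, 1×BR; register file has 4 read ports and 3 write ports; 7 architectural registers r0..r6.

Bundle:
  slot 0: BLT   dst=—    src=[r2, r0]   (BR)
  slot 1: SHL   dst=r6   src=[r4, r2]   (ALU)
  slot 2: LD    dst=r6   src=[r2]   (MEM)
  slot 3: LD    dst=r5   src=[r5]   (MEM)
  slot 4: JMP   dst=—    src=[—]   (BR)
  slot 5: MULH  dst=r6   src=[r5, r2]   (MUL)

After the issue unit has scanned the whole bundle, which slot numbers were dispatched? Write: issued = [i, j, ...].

slot 0 (BR): ISSUE — free A2,Mu1,Ld1,B0 rp2 wp3
slot 1 (ALU): ISSUE — free A1,Mu1,Ld1,B0 rp0 wp2
slot 2 (MEM): stall RD_PORT — free A1,Mu1,Ld1,B0 rp0 wp2
slot 3 (MEM): stall RD_PORT — free A1,Mu1,Ld1,B0 rp0 wp2
slot 4 (BR): stall FU — free A1,Mu1,Ld1,B0 rp0 wp2
slot 5 (MUL): stall RD_PORT — free A1,Mu1,Ld1,B0 rp0 wp2

issued = [0, 1]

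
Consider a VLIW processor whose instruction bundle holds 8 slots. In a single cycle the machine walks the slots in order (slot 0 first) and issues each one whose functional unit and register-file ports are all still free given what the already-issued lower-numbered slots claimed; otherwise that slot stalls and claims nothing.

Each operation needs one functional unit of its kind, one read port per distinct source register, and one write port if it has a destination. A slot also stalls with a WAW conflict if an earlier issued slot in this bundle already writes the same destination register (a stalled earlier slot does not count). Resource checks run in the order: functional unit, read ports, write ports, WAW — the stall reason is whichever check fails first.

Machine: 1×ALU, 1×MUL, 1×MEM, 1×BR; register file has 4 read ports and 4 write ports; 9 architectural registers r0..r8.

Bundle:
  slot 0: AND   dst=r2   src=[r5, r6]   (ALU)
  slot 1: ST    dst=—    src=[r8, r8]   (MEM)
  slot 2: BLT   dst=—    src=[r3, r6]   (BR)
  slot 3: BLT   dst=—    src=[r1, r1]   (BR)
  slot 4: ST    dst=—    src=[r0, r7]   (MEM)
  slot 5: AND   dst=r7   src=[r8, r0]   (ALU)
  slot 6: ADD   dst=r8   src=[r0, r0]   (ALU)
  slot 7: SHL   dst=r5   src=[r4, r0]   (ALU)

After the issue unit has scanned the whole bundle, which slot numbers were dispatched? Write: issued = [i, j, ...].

issued = [0, 1, 3]

#0 ALU src=r5,r6 dispatched  <A:0 Mu:1 Ld:1 B:1 rd:2 wr:3>
#1 MEM src=r8,r8 dispatched  <A:0 Mu:1 Ld:0 B:1 rd:1 wr:3>
#2 BR src=r3,r6 held:RD_PORT  <A:0 Mu:1 Ld:0 B:1 rd:1 wr:3>
#3 BR src=r1,r1 dispatched  <A:0 Mu:1 Ld:0 B:0 rd:0 wr:3>
#4 MEM src=r0,r7 held:FU  <A:0 Mu:1 Ld:0 B:0 rd:0 wr:3>
#5 ALU src=r8,r0 held:FU  <A:0 Mu:1 Ld:0 B:0 rd:0 wr:3>
#6 ALU src=r0,r0 held:FU  <A:0 Mu:1 Ld:0 B:0 rd:0 wr:3>
#7 ALU src=r4,r0 held:FU  <A:0 Mu:1 Ld:0 B:0 rd:0 wr:3>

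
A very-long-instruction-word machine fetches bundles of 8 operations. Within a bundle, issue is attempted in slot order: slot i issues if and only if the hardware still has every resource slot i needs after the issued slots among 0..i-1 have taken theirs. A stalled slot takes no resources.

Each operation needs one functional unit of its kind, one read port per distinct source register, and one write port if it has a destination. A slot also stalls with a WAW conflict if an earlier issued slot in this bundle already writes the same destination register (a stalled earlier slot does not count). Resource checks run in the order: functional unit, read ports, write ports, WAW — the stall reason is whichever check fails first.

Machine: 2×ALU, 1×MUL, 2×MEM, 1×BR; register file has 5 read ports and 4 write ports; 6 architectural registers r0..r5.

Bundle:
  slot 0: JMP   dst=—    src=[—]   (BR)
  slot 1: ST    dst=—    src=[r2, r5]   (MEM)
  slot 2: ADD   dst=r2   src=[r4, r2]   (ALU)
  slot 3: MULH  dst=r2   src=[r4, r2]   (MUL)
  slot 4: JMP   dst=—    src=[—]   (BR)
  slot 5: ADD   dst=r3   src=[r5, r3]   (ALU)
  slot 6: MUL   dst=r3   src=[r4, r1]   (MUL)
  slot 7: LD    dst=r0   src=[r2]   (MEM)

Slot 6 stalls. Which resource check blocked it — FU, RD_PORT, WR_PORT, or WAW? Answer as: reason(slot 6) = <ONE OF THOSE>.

reason(slot 6) = RD_PORT

(0) want 1×BR +0rd +0wr — yes → AL2|MU1|ME2|BR0|rd5|wr4
(1) want 1×MEM +2rd +0wr — yes → AL2|MU1|ME1|BR0|rd3|wr4
(2) want 1×ALU +2rd +1wr — yes → AL1|MU1|ME1|BR0|rd1|wr3
(3) want 1×MUL +2rd +1wr — RD_PORT → AL1|MU1|ME1|BR0|rd1|wr3
(4) want 1×BR +0rd +0wr — FU → AL1|MU1|ME1|BR0|rd1|wr3
(5) want 1×ALU +2rd +1wr — RD_PORT → AL1|MU1|ME1|BR0|rd1|wr3
(6) want 1×MUL +2rd +1wr — RD_PORT → AL1|MU1|ME1|BR0|rd1|wr3
(7) want 1×MEM +1rd +1wr — yes → AL1|MU1|ME0|BR0|rd0|wr2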